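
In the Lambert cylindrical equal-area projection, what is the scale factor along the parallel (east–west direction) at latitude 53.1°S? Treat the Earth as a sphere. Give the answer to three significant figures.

1.67

The Lambert cylindrical equal-area projection is the cylindrical equal-area projection with its standard parallel at the equator (φ₀ = 0). For cylindrical equal-area with standard parallel φ₀, h = cos φ / cos φ₀ and k = cos φ₀ / cos φ, so h·k = 1.
k = cos 0° / cos 53.1° = 1.000/0.6004 = 1.666.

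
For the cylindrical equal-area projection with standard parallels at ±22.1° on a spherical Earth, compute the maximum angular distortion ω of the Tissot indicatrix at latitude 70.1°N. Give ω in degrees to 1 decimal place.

99.3°

A cylindrical equal-area projection with standard parallel φ₀ has meridian scale h = cos φ / cos φ₀ and parallel scale k = cos φ₀ / cos φ (so areas are preserved, h·k = 1).
At 70.1°: h = 0.3674, k = 2.722; principal scales a = 2.722, b = 0.3674.
sin(ω/2) = (a − b)/(a + b) = 2.355/3.089 = 0.7622, so ω = 2 arcsin(0.7622) ≈ 99.3°.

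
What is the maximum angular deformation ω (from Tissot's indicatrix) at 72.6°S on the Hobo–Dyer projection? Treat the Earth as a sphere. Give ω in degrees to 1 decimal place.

97.4°

The Hobo–Dyer projection is cylindrical equal-area with φ₀ = 37.5°. Cylindrical equal-area (φ₀ = 37.5°): h = cos φ / cos 37.5° along meridians, k = cos 37.5° / cos φ along parallels; h·k = 1.
At 72.6°: h = 0.3769, k = 2.653; principal scales a = 2.653, b = 0.3769.
sin(ω/2) = (a − b)/(a + b) = 2.276/3.030 = 0.7512, so ω = 2 arcsin(0.7512) ≈ 97.4°.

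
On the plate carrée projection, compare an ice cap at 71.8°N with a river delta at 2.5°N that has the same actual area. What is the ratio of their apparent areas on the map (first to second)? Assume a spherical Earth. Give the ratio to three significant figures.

In the plate carrée (x = Rλ, y = Rφ), meridians are true-scale (h = 1) and parallels are stretched by k = sec φ.
Areal scale at 71.8°: h·k = 1.000 × 3.202 = 3.202.
Areal scale at 2.5°: h·k = 1.000 × 1.001 = 1.001.
Ratio = 3.202/1.001 ≈ 3.20.

3.20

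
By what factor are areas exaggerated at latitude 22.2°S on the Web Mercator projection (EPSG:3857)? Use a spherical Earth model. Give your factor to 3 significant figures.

The Mercator projection is conformal; its linear scale factor is the same in every direction and equals sec φ = 1/cos φ.
Areal scale = k² = sec²φ = 1/cos²(22.2°) = 1/0.9259² = 1.167.

1.17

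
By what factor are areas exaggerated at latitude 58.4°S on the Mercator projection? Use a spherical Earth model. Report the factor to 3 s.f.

3.64

The Mercator projection is conformal; its linear scale factor is the same in every direction and equals sec φ = 1/cos φ.
Areal scale = k² = sec²φ = 1/cos²(58.4°) = 1/0.5240² = 3.642.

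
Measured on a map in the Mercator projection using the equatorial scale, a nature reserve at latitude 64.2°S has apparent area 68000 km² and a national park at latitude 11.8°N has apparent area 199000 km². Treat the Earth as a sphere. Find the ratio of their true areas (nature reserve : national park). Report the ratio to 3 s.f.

0.0676

On Mercator the areal scale is sec²φ, so true area = apparent × cos²φ.
True area of nature reserve: 68000 × cos²(64.2°) = 68000 × 0.1894 = 12880 km².
True area of national park: 199000 × cos²(11.8°) = 199000 × 0.9582 = 190700 km².
Ratio = 12880 / 190700 ≈ 0.0676.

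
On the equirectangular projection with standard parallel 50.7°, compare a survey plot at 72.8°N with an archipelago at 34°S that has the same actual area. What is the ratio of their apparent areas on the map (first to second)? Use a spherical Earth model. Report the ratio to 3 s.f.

2.80

In the equirectangular projection with standard parallel φ₀ = 50.7° (x = Rλ cos φ₀, y = Rφ), meridians are true-scale (h = 1) and the parallel scale is k = cos φ₀ / cos φ.
Areal scale at 72.8°: h·k = 1.000 × 2.142 = 2.142.
Areal scale at 34°: h·k = 1.000 × 0.7640 = 0.7640.
Ratio = 2.142/0.7640 ≈ 2.80.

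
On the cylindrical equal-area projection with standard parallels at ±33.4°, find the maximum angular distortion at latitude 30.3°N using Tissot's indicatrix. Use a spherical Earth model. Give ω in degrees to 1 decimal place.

3.9°

For cylindrical equal-area with standard parallel φ₀, h = cos φ / cos φ₀ and k = cos φ₀ / cos φ, so h·k = 1.
At 30.3°: h = 1.034, k = 0.9669; principal scales a = 1.034, b = 0.9669.
sin(ω/2) = (a − b)/(a + b) = 0.06726/2.001 = 0.03361, so ω = 2 arcsin(0.03361) ≈ 3.9°.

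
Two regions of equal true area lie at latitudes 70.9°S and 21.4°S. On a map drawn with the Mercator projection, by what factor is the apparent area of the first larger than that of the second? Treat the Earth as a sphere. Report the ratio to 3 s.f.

Mercator is conformal with k = sec φ, so areal scale = k² = sec²φ.
At 70.9°: sec²(70.9°) = 1/0.3272² = 9.340.
At 21.4°: sec²(21.4°) = 1/0.9311² = 1.154.
Ratio = 9.340/1.154 = cos²(21.4°)/cos²(70.9°) ≈ 8.10.

8.10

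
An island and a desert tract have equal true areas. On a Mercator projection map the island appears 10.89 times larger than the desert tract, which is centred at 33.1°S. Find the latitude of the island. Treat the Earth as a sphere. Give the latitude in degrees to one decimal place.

75.3°

Mercator areal scale is sec²φ, so apparent-area ratio = sec²φ₁ / sec²φ₂ = cos²φ₂ / cos²φ₁.
cos²φ₂ / cos²φ₁ = 10.89  ⇒  cos φ₁ = cos 33.1° / √10.89 = 0.8377/3.300 = 0.2539.
φ₁ = arccos(0.2539) ≈ 75.3°.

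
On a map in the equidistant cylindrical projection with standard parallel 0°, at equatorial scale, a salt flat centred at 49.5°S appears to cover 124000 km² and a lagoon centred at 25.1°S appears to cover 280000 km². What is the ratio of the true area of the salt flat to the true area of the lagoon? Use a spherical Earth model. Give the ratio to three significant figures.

On the plate carrée, areal scale = h·k = 1 × sec φ, so true area = apparent × cos φ.
True area of salt flat: 124000 × cos(49.5°) = 124000 × 0.6494 = 80530 km².
True area of lagoon: 280000 × cos(25.1°) = 280000 × 0.9056 = 253600 km².
Ratio = 80530 / 253600 ≈ 0.318.

0.318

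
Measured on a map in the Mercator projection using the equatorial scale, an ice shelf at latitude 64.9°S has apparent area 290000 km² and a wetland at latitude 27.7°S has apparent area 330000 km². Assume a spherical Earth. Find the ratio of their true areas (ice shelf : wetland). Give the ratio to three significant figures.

Mercator's areal exaggeration is sec²φ; hence true area = (apparent area) · cos²φ.
True area of ice shelf: 290000 × cos²(64.9°) = 290000 × 0.1799 = 52180 km².
True area of wetland: 330000 × cos²(27.7°) = 330000 × 0.7839 = 258700 km².
Ratio = 52180 / 258700 ≈ 0.202.

0.202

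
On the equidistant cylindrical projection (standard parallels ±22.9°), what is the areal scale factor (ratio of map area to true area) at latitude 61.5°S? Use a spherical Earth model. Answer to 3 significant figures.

1.93

In the equirectangular projection with standard parallel φ₀ = 22.9° (x = Rλ cos φ₀, y = Rφ), meridians are true-scale (h = 1) and the parallel scale is k = cos φ₀ / cos φ.
Areal scale = h·k = 1 × cos φ₀ / cos φ; at 61.5°, h = 1.000, k = 1.931, so h·k = 1.931.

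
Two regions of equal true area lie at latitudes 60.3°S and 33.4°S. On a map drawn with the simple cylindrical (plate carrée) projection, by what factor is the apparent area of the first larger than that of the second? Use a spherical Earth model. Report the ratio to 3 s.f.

1.69

Plate carrée maps x = Rλ, y = Rφ. The meridian scale is h = 1 and the parallel scale is k = 1/cos φ = sec φ.
Areal scale at 60.3°: h·k = 1.000 × 2.018 = 2.018.
Areal scale at 33.4°: h·k = 1.000 × 1.198 = 1.198.
Ratio = 2.018/1.198 ≈ 1.69.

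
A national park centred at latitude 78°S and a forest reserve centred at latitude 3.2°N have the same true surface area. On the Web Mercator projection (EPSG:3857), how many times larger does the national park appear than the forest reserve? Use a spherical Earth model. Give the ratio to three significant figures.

23.1

Mercator areal scale is sec²φ.
At 78°: sec²(78°) = 1/0.2079² = 23.13.
At 3.2°: sec²(3.2°) = 1/0.9984² = 1.003.
Ratio = 23.13/1.003 = cos²(3.2°)/cos²(78°) ≈ 23.1.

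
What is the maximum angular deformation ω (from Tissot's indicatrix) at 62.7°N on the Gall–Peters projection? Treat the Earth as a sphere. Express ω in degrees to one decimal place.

The Gall–Peters projection is cylindrical equal-area with φ₀ = 45°. Cylindrical equal-area (φ₀ = 45°): h = cos φ / cos 45° along meridians, k = cos 45° / cos φ along parallels; h·k = 1.
At 62.7°: h = 0.6486, k = 1.542; principal scales a = 1.542, b = 0.6486.
sin(ω/2) = (a − b)/(a + b) = 0.8931/2.190 = 0.4077, so ω = 2 arcsin(0.4077) ≈ 48.1°.

48.1°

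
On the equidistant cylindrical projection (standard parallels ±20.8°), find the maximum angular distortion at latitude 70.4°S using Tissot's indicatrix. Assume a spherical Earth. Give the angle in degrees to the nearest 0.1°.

In the equirectangular projection with standard parallel φ₀ = 20.8° (x = Rλ cos φ₀, y = Rφ), meridians are true-scale (h = 1) and the parallel scale is k = cos φ₀ / cos φ.
At 70.4°: h = 1.000, k = 2.787; principal scales a = 2.787, b = 1.000.
sin(ω/2) = (a − b)/(a + b) = 1.787/3.787 = 0.4718, so ω = 2 arcsin(0.4718) ≈ 56.3°.

56.3°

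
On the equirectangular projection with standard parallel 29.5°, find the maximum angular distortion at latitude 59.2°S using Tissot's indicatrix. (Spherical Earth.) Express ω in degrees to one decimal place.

The equidistant cylindrical projection with φ₀ = 29.5° has h = 1 (meridians true) and k = cos φ₀ / cos φ along parallels.
At 59.2°: h = 1.000, k = 1.700; principal scales a = 1.700, b = 1.000.
sin(ω/2) = (a − b)/(a + b) = 0.6998/2.700 = 0.2592, so ω = 2 arcsin(0.2592) ≈ 30.0°.

30.0°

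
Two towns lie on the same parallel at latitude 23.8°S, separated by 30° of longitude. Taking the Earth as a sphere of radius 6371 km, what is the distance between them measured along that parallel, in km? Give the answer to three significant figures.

3050 km

Arc length along a parallel = R cos φ · Δλ (with Δλ in radians).
= 6371 × cos 23.8° × (30° × π/180) = 6371 × 0.9150 × 0.5236 ≈ 3050 km.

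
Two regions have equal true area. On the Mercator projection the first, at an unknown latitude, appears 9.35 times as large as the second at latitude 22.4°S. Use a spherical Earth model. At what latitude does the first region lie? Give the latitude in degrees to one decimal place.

72.4°

On Mercator, (apparent₁)/(apparent₂) = sec²φ₁ / sec²φ₂ when true areas are equal.
cos²φ₂ / cos²φ₁ = 9.35  ⇒  cos φ₁ = cos 22.4° / √9.35 = 0.9245/3.058 = 0.3024.
φ₁ = arccos(0.3024) ≈ 72.4°.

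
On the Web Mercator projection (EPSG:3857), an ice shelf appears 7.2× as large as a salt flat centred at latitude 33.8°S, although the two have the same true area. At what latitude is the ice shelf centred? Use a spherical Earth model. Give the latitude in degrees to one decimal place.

Mercator areal scale is sec²φ, so apparent-area ratio = sec²φ₁ / sec²φ₂ = cos²φ₂ / cos²φ₁.
cos²φ₂ / cos²φ₁ = 7.2  ⇒  cos φ₁ = cos 33.8° / √7.2 = 0.8310/2.683 = 0.3097.
φ₁ = arccos(0.3097) ≈ 72.0°.

72.0°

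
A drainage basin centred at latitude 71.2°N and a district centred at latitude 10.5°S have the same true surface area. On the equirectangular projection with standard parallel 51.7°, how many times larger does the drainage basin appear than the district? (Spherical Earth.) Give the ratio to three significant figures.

3.05

With standard parallel φ₀ = 51.7°, the equirectangular projection gives x = Rλ cos φ₀, y = Rφ, so h = 1 and k = cos 51.7° / cos φ.
Areal scale at 71.2°: h·k = 1.000 × 1.923 = 1.923.
Areal scale at 10.5°: h·k = 1.000 × 0.6303 = 0.6303.
Ratio = 1.923/0.6303 ≈ 3.05.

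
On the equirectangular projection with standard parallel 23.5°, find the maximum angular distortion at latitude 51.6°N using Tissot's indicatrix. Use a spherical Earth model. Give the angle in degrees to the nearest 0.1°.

The equidistant cylindrical projection with φ₀ = 23.5° has h = 1 (meridians true) and k = cos φ₀ / cos φ along parallels.
At 51.6°: h = 1.000, k = 1.476; principal scales a = 1.476, b = 1.000.
sin(ω/2) = (a − b)/(a + b) = 0.4764/2.476 = 0.1924, so ω = 2 arcsin(0.1924) ≈ 22.2°.

22.2°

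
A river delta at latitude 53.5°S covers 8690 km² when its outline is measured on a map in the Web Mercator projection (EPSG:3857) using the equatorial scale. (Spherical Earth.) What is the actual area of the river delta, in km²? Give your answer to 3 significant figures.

Mercator is conformal, so the point scale is isotropic: h = k = sec φ = 1/cos φ.
Areal scale = k² = sec²φ = 1/cos²(53.5°) = 1/0.5948² = 2.826.
True area = apparent / (areal scale) = 8690 / 2.826 ≈ 3070 km².

3070 km²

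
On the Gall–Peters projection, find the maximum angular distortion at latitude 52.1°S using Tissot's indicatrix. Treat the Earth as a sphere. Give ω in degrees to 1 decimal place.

16.1°

Gall–Peters is a cylindrical equal-area projection with standard parallels at ±45°. A cylindrical equal-area projection with standard parallel φ₀ has meridian scale h = cos φ / cos φ₀ and parallel scale k = cos φ₀ / cos φ (so areas are preserved, h·k = 1).
At 52.1°: h = 0.8687, k = 1.151; principal scales a = 1.151, b = 0.8687.
sin(ω/2) = (a − b)/(a + b) = 0.2824/2.020 = 0.1398, so ω = 2 arcsin(0.1398) ≈ 16.1°.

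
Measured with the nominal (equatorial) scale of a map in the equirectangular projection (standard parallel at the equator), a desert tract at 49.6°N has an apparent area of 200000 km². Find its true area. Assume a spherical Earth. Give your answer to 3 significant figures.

In the plate carrée (x = Rλ, y = Rφ), meridians are true-scale (h = 1) and parallels are stretched by k = sec φ.
Areal scale = h·k = 1 × sec φ; at 49.6°, h = 1.000, k = 1.543, so h·k = 1.543.
True area = apparent / (areal scale) = 200000 / 1.543 ≈ 130000 km².

130000 km²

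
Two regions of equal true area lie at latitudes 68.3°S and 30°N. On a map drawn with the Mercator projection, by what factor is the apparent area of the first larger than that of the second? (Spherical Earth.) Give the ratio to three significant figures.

5.49

Mercator areal scale is sec²φ.
At 68.3°: sec²(68.3°) = 1/0.3697² = 7.315.
At 30°: sec²(30°) = 1/0.8660² = 1.333.
Ratio = 7.315/1.333 = cos²(30°)/cos²(68.3°) ≈ 5.49.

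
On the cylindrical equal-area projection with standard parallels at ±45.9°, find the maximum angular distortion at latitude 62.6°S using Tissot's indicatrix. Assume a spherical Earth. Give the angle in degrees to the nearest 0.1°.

46.1°

For cylindrical equal-area with standard parallel φ₀, h = cos φ / cos φ₀ and k = cos φ₀ / cos φ, so h·k = 1.
At 62.6°: h = 0.6613, k = 1.512; principal scales a = 1.512, b = 0.6613.
sin(ω/2) = (a − b)/(a + b) = 0.8509/2.173 = 0.3915, so ω = 2 arcsin(0.3915) ≈ 46.1°.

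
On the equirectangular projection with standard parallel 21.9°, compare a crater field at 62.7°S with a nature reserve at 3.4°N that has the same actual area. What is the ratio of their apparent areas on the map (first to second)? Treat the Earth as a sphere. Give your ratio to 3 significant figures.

The equidistant cylindrical projection with φ₀ = 21.9° has h = 1 (meridians true) and k = cos φ₀ / cos φ along parallels.
Areal scale at 62.7°: h·k = 1.000 × 2.023 = 2.023.
Areal scale at 3.4°: h·k = 1.000 × 0.9295 = 0.9295.
Ratio = 2.023/0.9295 ≈ 2.18.

2.18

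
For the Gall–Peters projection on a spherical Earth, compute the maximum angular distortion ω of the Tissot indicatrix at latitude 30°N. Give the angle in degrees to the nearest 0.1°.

23.1°

Gall–Peters is a cylindrical equal-area projection with standard parallels at ±45°. For cylindrical equal-area with standard parallel φ₀, h = cos φ / cos φ₀ and k = cos φ₀ / cos φ, so h·k = 1.
At 30°: h = 1.225, k = 0.8165; principal scales a = 1.225, b = 0.8165.
sin(ω/2) = (a − b)/(a + b) = 0.4082/2.041 = 0.2000, so ω = 2 arcsin(0.2000) ≈ 23.1°.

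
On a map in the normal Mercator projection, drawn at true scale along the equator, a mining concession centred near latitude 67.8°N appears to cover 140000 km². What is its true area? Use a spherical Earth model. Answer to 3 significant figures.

For Mercator, h = k = sec φ (a conformal cylindrical projection has a single point scale, 1/cos φ).
Areal scale = k² = sec²φ = 1/cos²(67.8°) = 1/0.3778² = 7.005.
True area = apparent / (areal scale) = 140000 / 7.005 ≈ 20000 km².

20000 km²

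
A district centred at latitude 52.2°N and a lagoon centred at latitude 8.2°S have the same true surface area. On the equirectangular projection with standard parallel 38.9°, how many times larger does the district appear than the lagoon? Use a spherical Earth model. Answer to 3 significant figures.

1.61

With standard parallel φ₀ = 38.9°, the equirectangular projection gives x = Rλ cos φ₀, y = Rφ, so h = 1 and k = cos 38.9° / cos φ.
Areal scale at 52.2°: h·k = 1.000 × 1.270 = 1.270.
Areal scale at 8.2°: h·k = 1.000 × 0.7863 = 0.7863.
Ratio = 1.270/0.7863 ≈ 1.61.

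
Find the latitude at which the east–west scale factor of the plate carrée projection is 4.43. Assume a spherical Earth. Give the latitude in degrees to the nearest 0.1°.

77.0°

Plate carrée: h = 1, k = sec φ along parallels.
sec φ = 4.43  ⇒  cos φ = 0.2257  ⇒  φ ≈ 77.0°.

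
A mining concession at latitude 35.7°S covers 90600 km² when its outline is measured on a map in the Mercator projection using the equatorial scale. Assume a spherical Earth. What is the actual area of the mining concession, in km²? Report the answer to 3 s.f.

For Mercator, h = k = sec φ (a conformal cylindrical projection has a single point scale, 1/cos φ).
Areal scale = k² = sec²φ = 1/cos²(35.7°) = 1/0.8121² = 1.516.
True area = apparent / (areal scale) = 90600 / 1.516 ≈ 59700 km².

59700 km²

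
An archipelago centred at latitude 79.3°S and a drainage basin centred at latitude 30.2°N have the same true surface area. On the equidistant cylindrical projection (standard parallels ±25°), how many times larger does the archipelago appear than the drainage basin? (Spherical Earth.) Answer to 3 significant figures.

With standard parallel φ₀ = 25°, the equirectangular projection gives x = Rλ cos φ₀, y = Rφ, so h = 1 and k = cos 25° / cos φ.
Areal scale at 79.3°: h·k = 1.000 × 4.881 = 4.881.
Areal scale at 30.2°: h·k = 1.000 × 1.049 = 1.049.
Ratio = 4.881/1.049 ≈ 4.65.

4.65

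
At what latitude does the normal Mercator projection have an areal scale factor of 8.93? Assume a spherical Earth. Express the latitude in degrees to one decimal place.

70.4°

Mercator areal scale is sec²φ.
sec²φ = 8.93  ⇒  cos²φ = 0.1120  ⇒  cos φ = 0.3346.
φ = arccos(0.3346) ≈ 70.4°.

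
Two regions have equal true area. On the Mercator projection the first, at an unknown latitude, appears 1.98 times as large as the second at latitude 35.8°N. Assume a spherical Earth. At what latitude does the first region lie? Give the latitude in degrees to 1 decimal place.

54.8°

On Mercator, (apparent₁)/(apparent₂) = sec²φ₁ / sec²φ₂ when true areas are equal.
cos²φ₂ / cos²φ₁ = 1.98  ⇒  cos φ₁ = cos 35.8° / √1.98 = 0.8111/1.407 = 0.5764.
φ₁ = arccos(0.5764) ≈ 54.8°.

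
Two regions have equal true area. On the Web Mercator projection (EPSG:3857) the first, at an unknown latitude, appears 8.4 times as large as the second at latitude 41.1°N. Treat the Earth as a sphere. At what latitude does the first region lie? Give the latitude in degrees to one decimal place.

For equal true areas on Mercator, apparent areas scale as sec²φ, so the ratio is cos²φ₂ / cos²φ₁.
cos²φ₂ / cos²φ₁ = 8.4  ⇒  cos φ₁ = cos 41.1° / √8.4 = 0.7536/2.898 = 0.2600.
φ₁ = arccos(0.2600) ≈ 74.9°.

74.9°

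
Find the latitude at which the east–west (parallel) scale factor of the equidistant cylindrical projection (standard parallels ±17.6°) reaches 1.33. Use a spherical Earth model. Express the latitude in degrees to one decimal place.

The equidistant cylindrical projection with φ₀ = 17.6° has h = 1 (meridians true) and k = cos φ₀ / cos φ along parallels.
k = cos φ₀ / cos φ = 1.33  ⇒  cos φ = cos 17.6° / 1.33 = 0.7167.
φ = arccos(0.7167) ≈ 44.2°.

44.2°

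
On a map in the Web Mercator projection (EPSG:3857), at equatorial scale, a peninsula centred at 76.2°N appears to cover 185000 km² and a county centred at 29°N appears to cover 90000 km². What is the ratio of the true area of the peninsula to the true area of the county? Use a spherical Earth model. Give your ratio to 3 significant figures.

Since Mercator area scale is 1/cos²φ, the true area equals the apparent area multiplied by cos²φ.
True area of peninsula: 185000 × cos²(76.2°) = 185000 × 0.05690 = 10530 km².
True area of county: 90000 × cos²(29°) = 90000 × 0.7650 = 68850 km².
Ratio = 10530 / 68850 ≈ 0.153.

0.153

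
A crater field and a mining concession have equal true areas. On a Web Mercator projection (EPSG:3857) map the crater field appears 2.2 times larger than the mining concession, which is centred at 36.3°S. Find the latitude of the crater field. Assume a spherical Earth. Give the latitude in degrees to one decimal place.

57.1°

Mercator areal scale is sec²φ, so apparent-area ratio = sec²φ₁ / sec²φ₂ = cos²φ₂ / cos²φ₁.
cos²φ₂ / cos²φ₁ = 2.2  ⇒  cos φ₁ = cos 36.3° / √2.2 = 0.8059/1.483 = 0.5434.
φ₁ = arccos(0.5434) ≈ 57.1°.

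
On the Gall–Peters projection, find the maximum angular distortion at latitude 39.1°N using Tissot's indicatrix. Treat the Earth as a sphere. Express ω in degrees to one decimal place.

10.6°

Gall–Peters is a cylindrical equal-area projection with standard parallels at ±45°. For cylindrical equal-area with standard parallel φ₀, h = cos φ / cos φ₀ and k = cos φ₀ / cos φ, so h·k = 1.
At 39.1°: h = 1.097, k = 0.9112; principal scales a = 1.097, b = 0.9112.
sin(ω/2) = (a − b)/(a + b) = 0.1863/2.009 = 0.09276, so ω = 2 arcsin(0.09276) ≈ 10.6°.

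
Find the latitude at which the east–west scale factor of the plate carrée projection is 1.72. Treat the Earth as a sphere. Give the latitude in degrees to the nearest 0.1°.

54.5°

Plate carrée: h = 1, k = sec φ along parallels.
sec φ = 1.72  ⇒  cos φ = 0.5814  ⇒  φ ≈ 54.5°.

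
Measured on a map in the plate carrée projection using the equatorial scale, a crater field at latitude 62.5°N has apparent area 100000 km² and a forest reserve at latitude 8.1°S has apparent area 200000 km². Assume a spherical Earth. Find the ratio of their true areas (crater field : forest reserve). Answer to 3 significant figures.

Plate carrée has h = 1 and k = sec φ, giving areal scale sec φ; true area = (apparent area) · cos φ.
True area of crater field: 100000 × cos(62.5°) = 100000 × 0.4617 = 46170 km².
True area of forest reserve: 200000 × cos(8.1°) = 200000 × 0.9900 = 198000 km².
Ratio = 46170 / 198000 ≈ 0.233.

0.233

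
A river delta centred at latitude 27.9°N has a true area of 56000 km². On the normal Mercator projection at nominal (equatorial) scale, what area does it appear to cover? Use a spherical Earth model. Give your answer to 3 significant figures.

71700 km²

Mercator is conformal, so the point scale is isotropic: h = k = sec φ = 1/cos φ.
Areal scale = k² = sec²φ = 1/cos²(27.9°) = 1/0.8838² = 1.280.
Apparent area = 56000 × 1.280 ≈ 71700 km².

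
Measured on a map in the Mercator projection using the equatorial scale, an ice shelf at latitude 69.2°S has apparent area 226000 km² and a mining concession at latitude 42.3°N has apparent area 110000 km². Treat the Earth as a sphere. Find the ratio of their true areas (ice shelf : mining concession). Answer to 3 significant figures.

On Mercator the areal scale is sec²φ, so true area = apparent × cos²φ.
True area of ice shelf: 226000 × cos²(69.2°) = 226000 × 0.1261 = 28500 km².
True area of mining concession: 110000 × cos²(42.3°) = 110000 × 0.5471 = 60180 km².
Ratio = 28500 / 60180 ≈ 0.474.

0.474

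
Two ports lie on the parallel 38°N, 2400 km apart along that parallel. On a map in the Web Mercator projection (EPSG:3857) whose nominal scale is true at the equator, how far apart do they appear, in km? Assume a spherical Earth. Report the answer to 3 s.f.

3050 km

Mercator is conformal, so the point scale is isotropic: h = k = sec φ = 1/cos φ.
Along the parallel, k = sec 38° = 1/0.7880 = 1.269.
Map distance = 2400 × 1.269 ≈ 3050 km.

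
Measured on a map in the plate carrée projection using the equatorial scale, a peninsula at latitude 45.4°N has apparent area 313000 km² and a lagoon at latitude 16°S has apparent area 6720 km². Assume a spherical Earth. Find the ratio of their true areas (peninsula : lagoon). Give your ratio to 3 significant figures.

34.0

Plate carrée has h = 1 and k = sec φ, giving areal scale sec φ; true area = (apparent area) · cos φ.
True area of peninsula: 313000 × cos(45.4°) = 313000 × 0.7022 = 219800 km².
True area of lagoon: 6720 × cos(16°) = 6720 × 0.9613 = 6460 km².
Ratio = 219800 / 6460 ≈ 34.0.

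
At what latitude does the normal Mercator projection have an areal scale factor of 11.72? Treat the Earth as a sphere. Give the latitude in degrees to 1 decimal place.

73.0°

Mercator areal scale is sec²φ.
sec²φ = 11.72  ⇒  cos²φ = 0.08532  ⇒  cos φ = 0.2921.
φ = arccos(0.2921) ≈ 73.0°.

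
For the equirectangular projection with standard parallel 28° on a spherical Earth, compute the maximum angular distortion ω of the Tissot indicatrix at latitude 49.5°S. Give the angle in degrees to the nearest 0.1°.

17.5°

The equidistant cylindrical projection with φ₀ = 28° has h = 1 (meridians true) and k = cos φ₀ / cos φ along parallels.
At 49.5°: h = 1.000, k = 1.360; principal scales a = 1.360, b = 1.000.
sin(ω/2) = (a − b)/(a + b) = 0.3595/2.360 = 0.1524, so ω = 2 arcsin(0.1524) ≈ 17.5°.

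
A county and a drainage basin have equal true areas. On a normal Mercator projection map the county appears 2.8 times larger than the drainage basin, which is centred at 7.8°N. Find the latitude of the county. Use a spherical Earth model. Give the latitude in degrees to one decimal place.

53.7°

Mercator areal scale is sec²φ, so apparent-area ratio = sec²φ₁ / sec²φ₂ = cos²φ₂ / cos²φ₁.
cos²φ₂ / cos²φ₁ = 2.8  ⇒  cos φ₁ = cos 7.8° / √2.8 = 0.9907/1.673 = 0.5921.
φ₁ = arccos(0.5921) ≈ 53.7°.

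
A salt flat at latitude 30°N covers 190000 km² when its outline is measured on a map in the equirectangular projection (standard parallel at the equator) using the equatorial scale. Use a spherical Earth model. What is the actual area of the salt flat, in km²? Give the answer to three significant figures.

Plate carrée maps x = Rλ, y = Rφ. The meridian scale is h = 1 and the parallel scale is k = 1/cos φ = sec φ.
Areal scale = h·k = 1 × sec φ; at 30°, h = 1.000, k = 1.155, so h·k = 1.155.
True area = apparent / (areal scale) = 190000 / 1.155 ≈ 165000 km².

165000 km²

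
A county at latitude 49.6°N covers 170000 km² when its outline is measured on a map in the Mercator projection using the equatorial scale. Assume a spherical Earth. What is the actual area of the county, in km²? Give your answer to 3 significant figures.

71400 km²

For Mercator, h = k = sec φ (a conformal cylindrical projection has a single point scale, 1/cos φ).
Areal scale = k² = sec²φ = 1/cos²(49.6°) = 1/0.6481² = 2.381.
True area = apparent / (areal scale) = 170000 / 2.381 ≈ 71400 km².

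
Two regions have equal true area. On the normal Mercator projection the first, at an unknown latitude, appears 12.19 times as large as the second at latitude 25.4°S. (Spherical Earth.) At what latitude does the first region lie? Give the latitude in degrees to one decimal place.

On Mercator, (apparent₁)/(apparent₂) = sec²φ₁ / sec²φ₂ when true areas are equal.
cos²φ₂ / cos²φ₁ = 12.19  ⇒  cos φ₁ = cos 25.4° / √12.19 = 0.9033/3.491 = 0.2587.
φ₁ = arccos(0.2587) ≈ 75.0°.

75.0°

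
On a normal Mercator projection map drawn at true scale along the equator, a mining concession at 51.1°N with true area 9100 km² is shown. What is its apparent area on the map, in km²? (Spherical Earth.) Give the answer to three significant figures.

The Mercator projection is conformal; its linear scale factor is the same in every direction and equals sec φ = 1/cos φ.
Areal scale = k² = sec²φ = 1/cos²(51.1°) = 1/0.6280² = 2.536.
Apparent area = 9100 × 2.536 ≈ 23100 km².

23100 km²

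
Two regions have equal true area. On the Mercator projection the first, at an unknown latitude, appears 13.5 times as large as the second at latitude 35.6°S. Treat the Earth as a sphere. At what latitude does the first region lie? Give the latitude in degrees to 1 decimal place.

77.2°

On Mercator, (apparent₁)/(apparent₂) = sec²φ₁ / sec²φ₂ when true areas are equal.
cos²φ₂ / cos²φ₁ = 13.5  ⇒  cos φ₁ = cos 35.6° / √13.5 = 0.8131/3.674 = 0.2213.
φ₁ = arccos(0.2213) ≈ 77.2°.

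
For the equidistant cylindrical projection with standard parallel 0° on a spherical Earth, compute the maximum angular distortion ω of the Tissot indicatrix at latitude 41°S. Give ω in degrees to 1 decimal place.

16.1°

For the equirectangular projection with φ₀ = 0 (plate carrée), h = 1 along meridians and k = sec φ along parallels.
At 41°: h = 1.000, k = 1.325; principal scales a = 1.325, b = 1.000.
sin(ω/2) = (a − b)/(a + b) = 0.3250/2.325 = 0.1398, so ω = 2 arcsin(0.1398) ≈ 16.1°.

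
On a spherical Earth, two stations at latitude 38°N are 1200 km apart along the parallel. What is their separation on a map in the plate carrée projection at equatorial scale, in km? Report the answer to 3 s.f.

For the equirectangular projection with φ₀ = 0 (plate carrée), h = 1 along meridians and k = sec φ along parallels.
Along the parallel, k = sec 38° = 1/0.7880 = 1.269.
Map distance = 1200 × 1.269 ≈ 1520 km.

1520 km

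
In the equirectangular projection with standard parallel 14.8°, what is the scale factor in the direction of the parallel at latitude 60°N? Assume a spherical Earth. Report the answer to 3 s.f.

1.93

The equidistant cylindrical projection with φ₀ = 14.8° has h = 1 (meridians true) and k = cos φ₀ / cos φ along parallels.
k = cos 14.8° / cos 60° = 0.9668/0.5000 = 1.934.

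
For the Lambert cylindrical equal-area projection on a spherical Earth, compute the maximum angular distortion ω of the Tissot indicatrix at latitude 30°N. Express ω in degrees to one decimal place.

16.4°

The Lambert cylindrical equal-area projection is the cylindrical equal-area projection with its standard parallel at the equator (φ₀ = 0). A cylindrical equal-area projection with standard parallel φ₀ has meridian scale h = cos φ / cos φ₀ and parallel scale k = cos φ₀ / cos φ (so areas are preserved, h·k = 1).
At 30°: h = 0.8660, k = 1.155; principal scales a = 1.155, b = 0.8660.
sin(ω/2) = (a − b)/(a + b) = 0.2887/2.021 = 0.1429, so ω = 2 arcsin(0.1429) ≈ 16.4°.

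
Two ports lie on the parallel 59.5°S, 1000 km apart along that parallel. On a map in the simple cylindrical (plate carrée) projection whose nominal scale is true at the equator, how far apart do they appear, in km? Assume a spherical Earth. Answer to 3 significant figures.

1970 km

Plate carrée maps x = Rλ, y = Rφ. The meridian scale is h = 1 and the parallel scale is k = 1/cos φ = sec φ.
Along the parallel, k = sec 59.5° = 1/0.5075 = 1.970.
Map distance = 1000 × 1.970 ≈ 1970 km.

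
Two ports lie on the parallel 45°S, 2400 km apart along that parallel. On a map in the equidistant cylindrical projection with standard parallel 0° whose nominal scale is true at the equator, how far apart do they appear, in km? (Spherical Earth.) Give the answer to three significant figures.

For the equirectangular projection with φ₀ = 0 (plate carrée), h = 1 along meridians and k = sec φ along parallels.
Along the parallel, k = sec 45° = 1/0.7071 = 1.414.
Map distance = 2400 × 1.414 ≈ 3390 km.

3390 km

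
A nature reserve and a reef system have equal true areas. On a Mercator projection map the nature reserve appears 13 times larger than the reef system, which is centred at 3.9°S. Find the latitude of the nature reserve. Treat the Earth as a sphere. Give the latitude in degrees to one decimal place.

73.9°

For equal true areas on Mercator, apparent areas scale as sec²φ, so the ratio is cos²φ₂ / cos²φ₁.
cos²φ₂ / cos²φ₁ = 13  ⇒  cos φ₁ = cos 3.9° / √13 = 0.9977/3.606 = 0.2767.
φ₁ = arccos(0.2767) ≈ 73.9°.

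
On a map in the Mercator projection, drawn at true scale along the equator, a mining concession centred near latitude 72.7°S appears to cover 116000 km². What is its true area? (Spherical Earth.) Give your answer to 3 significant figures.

10300 km²

For Mercator, h = k = sec φ (a conformal cylindrical projection has a single point scale, 1/cos φ).
Areal scale = k² = sec²φ = 1/cos²(72.7°) = 1/0.2974² = 11.31.
True area = apparent / (areal scale) = 116000 / 11.31 ≈ 10300 km².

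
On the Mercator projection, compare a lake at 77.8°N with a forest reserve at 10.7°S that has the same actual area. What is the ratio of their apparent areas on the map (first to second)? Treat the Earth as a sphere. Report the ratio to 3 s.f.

Mercator is conformal with k = sec φ, so areal scale = k² = sec²φ.
At 77.8°: sec²(77.8°) = 1/0.2113² = 22.39.
At 10.7°: sec²(10.7°) = 1/0.9826² = 1.036.
Ratio = 22.39/1.036 = cos²(10.7°)/cos²(77.8°) ≈ 21.6.

21.6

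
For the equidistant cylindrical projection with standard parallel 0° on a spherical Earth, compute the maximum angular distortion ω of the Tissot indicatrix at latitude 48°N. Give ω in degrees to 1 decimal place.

22.9°

Plate carrée maps x = Rλ, y = Rφ. The meridian scale is h = 1 and the parallel scale is k = 1/cos φ = sec φ.
At 48°: h = 1.000, k = 1.494; principal scales a = 1.494, b = 1.000.
sin(ω/2) = (a − b)/(a + b) = 0.4945/2.494 = 0.1982, so ω = 2 arcsin(0.1982) ≈ 22.9°.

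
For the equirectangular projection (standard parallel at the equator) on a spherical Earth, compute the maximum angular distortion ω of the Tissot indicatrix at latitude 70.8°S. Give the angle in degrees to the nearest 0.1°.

60.7°

In the plate carrée (x = Rλ, y = Rφ), meridians are true-scale (h = 1) and parallels are stretched by k = sec φ.
At 70.8°: h = 1.000, k = 3.041; principal scales a = 3.041, b = 1.000.
sin(ω/2) = (a − b)/(a + b) = 2.041/4.041 = 0.5050, so ω = 2 arcsin(0.5050) ≈ 60.7°.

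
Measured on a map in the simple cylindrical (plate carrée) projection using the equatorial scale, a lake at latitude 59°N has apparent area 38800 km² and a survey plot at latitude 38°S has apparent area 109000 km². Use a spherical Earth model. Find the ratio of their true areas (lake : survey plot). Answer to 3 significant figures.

0.233

Plate carrée has h = 1 and k = sec φ, giving areal scale sec φ; true area = (apparent area) · cos φ.
True area of lake: 38800 × cos(59°) = 38800 × 0.5150 = 19980 km².
True area of survey plot: 109000 × cos(38°) = 109000 × 0.7880 = 85890 km².
Ratio = 19980 / 85890 ≈ 0.233.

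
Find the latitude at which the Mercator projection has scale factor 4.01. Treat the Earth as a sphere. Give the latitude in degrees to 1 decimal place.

Mercator scale is k = sec φ = 1/cos φ.
1/cos φ = 4.01  ⇒  cos φ = 0.2494  ⇒  φ = arccos(0.2494) ≈ 75.6°.

75.6°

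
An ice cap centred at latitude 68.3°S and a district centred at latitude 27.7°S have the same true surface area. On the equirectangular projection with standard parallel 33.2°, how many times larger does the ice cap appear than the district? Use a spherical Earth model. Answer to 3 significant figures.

2.39

In the equirectangular projection with standard parallel φ₀ = 33.2° (x = Rλ cos φ₀, y = Rφ), meridians are true-scale (h = 1) and the parallel scale is k = cos φ₀ / cos φ.
Areal scale at 68.3°: h·k = 1.000 × 2.263 = 2.263.
Areal scale at 27.7°: h·k = 1.000 × 0.9451 = 0.9451.
Ratio = 2.263/0.9451 ≈ 2.39.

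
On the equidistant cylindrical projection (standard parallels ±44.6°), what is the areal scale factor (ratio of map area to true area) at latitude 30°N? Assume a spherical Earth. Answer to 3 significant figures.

0.822

In the equirectangular projection with standard parallel φ₀ = 44.6° (x = Rλ cos φ₀, y = Rφ), meridians are true-scale (h = 1) and the parallel scale is k = cos φ₀ / cos φ.
Areal scale = h·k = 1 × cos φ₀ / cos φ; at 30°, h = 1.000, k = 0.8222, so h·k = 0.8222.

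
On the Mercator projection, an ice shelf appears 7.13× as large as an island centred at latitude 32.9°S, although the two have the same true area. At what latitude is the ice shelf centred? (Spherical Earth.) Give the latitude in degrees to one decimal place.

For equal true areas on Mercator, apparent areas scale as sec²φ, so the ratio is cos²φ₂ / cos²φ₁.
cos²φ₂ / cos²φ₁ = 7.13  ⇒  cos φ₁ = cos 32.9° / √7.13 = 0.8396/2.670 = 0.3144.
φ₁ = arccos(0.3144) ≈ 71.7°.

71.7°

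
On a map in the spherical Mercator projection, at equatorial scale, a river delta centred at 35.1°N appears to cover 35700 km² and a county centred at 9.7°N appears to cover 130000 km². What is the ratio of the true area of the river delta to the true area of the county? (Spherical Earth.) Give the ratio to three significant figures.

Mercator's areal exaggeration is sec²φ; hence true area = (apparent area) · cos²φ.
True area of river delta: 35700 × cos²(35.1°) = 35700 × 0.6694 = 23900 km².
True area of county: 130000 × cos²(9.7°) = 130000 × 0.9716 = 126300 km².
Ratio = 23900 / 126300 ≈ 0.189.

0.189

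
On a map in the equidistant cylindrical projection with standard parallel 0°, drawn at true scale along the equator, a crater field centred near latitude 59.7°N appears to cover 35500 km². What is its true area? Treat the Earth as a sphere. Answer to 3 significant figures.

For the equirectangular projection with φ₀ = 0 (plate carrée), h = 1 along meridians and k = sec φ along parallels.
Areal scale = h·k = 1 × sec φ; at 59.7°, h = 1.000, k = 1.982, so h·k = 1.982.
True area = apparent / (areal scale) = 35500 / 1.982 ≈ 17900 km².

17900 km²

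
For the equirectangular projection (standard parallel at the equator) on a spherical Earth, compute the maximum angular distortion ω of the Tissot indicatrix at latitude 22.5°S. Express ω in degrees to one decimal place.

4.5°

For the equirectangular projection with φ₀ = 0 (plate carrée), h = 1 along meridians and k = sec φ along parallels.
At 22.5°: h = 1.000, k = 1.082; principal scales a = 1.082, b = 1.000.
sin(ω/2) = (a − b)/(a + b) = 0.08239/2.082 = 0.03957, so ω = 2 arcsin(0.03957) ≈ 4.5°.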